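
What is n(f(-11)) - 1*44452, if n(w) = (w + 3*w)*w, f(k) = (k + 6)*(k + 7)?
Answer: -42852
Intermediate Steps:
f(k) = (6 + k)*(7 + k)
n(w) = 4*w**2 (n(w) = (4*w)*w = 4*w**2)
n(f(-11)) - 1*44452 = 4*(42 + (-11)**2 + 13*(-11))**2 - 1*44452 = 4*(42 + 121 - 143)**2 - 44452 = 4*20**2 - 44452 = 4*400 - 44452 = 1600 - 44452 = -42852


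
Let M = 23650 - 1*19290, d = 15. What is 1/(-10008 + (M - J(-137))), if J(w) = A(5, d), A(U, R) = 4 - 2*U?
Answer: -1/5642 ≈ -0.00017724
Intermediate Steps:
M = 4360 (M = 23650 - 19290 = 4360)
J(w) = -6 (J(w) = 4 - 2*5 = 4 - 10 = -6)
1/(-10008 + (M - J(-137))) = 1/(-10008 + (4360 - 1*(-6))) = 1/(-10008 + (4360 + 6)) = 1/(-10008 + 4366) = 1/(-5642) = -1/5642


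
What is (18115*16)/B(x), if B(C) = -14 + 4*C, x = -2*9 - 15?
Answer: -144920/73 ≈ -1985.2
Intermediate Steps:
x = -33 (x = -18 - 15 = -33)
(18115*16)/B(x) = (18115*16)/(-14 + 4*(-33)) = 289840/(-14 - 132) = 289840/(-146) = 289840*(-1/146) = -144920/73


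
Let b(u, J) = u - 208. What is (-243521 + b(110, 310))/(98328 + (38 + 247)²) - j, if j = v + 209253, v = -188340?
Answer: -3755235508/179553 ≈ -20914.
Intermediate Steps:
b(u, J) = -208 + u
j = 20913 (j = -188340 + 209253 = 20913)
(-243521 + b(110, 310))/(98328 + (38 + 247)²) - j = (-243521 + (-208 + 110))/(98328 + (38 + 247)²) - 1*20913 = (-243521 - 98)/(98328 + 285²) - 20913 = -243619/(98328 + 81225) - 20913 = -243619/179553 - 20913 = -3755235508/179553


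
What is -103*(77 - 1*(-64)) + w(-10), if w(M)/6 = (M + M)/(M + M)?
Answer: -14517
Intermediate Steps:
w(M) = 6 (w(M) = 6*((M + M)/(M + M)) = 6*((2*M)/((2*M))) = 6*((2*M)*(1/(2*M))) = 6*1 = 6)
-103*(77 - 1*(-64)) + w(-10) = -103*(77 - 1*(-64)) + 6 = -103*(77 + 64) + 6 = -103*141 + 6 = -14523 + 6 = -14517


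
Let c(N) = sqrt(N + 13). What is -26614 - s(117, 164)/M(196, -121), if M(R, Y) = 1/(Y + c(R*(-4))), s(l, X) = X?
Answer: -6770 - 164*I*sqrt(771) ≈ -6770.0 - 4553.8*I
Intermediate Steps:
c(N) = sqrt(13 + N)
M(R, Y) = 1/(Y + sqrt(13 - 4*R)) (M(R, Y) = 1/(Y + sqrt(13 + R*(-4))) = 1/(Y + sqrt(13 - 4*R)))
-26614 - s(117, 164)/M(196, -121) = -26614 - 164/(1/(-121 + sqrt(13 - 4*196))) = -26614 - 164/(1/(-121 + sqrt(13 - 784))) = -26614 - 164/(1/(-121 + sqrt(-771))) = -26614 - 164/(1/(-121 + I*sqrt(771))) = -26614 - 164*(-121 + I*sqrt(771)) = -26614 - (-19844 + 164*I*sqrt(771)) = -26614 + (19844 - 164*I*sqrt(771)) = -6770 - 164*I*sqrt(771)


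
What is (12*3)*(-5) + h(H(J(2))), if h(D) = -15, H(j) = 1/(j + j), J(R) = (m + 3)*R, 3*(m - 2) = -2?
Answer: -195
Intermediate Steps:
m = 4/3 (m = 2 + (⅓)*(-2) = 2 - ⅔ = 4/3 ≈ 1.3333)
J(R) = 13*R/3 (J(R) = (4/3 + 3)*R = 13*R/3)
H(j) = 1/(2*j)
(12*3)*(-5) + h(H(J(2))) = (12*3)*(-5) - 15 = 36*(-5) - 15 = -180 - 15 = -195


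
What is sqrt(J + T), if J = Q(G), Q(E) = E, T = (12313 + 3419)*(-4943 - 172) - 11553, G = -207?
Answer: 2*I*sqrt(20120235) ≈ 8971.1*I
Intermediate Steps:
T = -80480733 (T = 15732*(-5115) - 11553 = -80469180 - 11553 = -80480733)
J = -207
sqrt(J + T) = sqrt(-207 - 80480733) = sqrt(-80480940) = 2*I*sqrt(20120235)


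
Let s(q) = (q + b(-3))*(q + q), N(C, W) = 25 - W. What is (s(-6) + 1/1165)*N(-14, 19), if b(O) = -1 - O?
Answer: 335526/1165 ≈ 288.00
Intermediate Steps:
s(q) = 2*q*(2 + q) (s(q) = (q + (-1 - 1*(-3)))*(q + q) = (q + (-1 + 3))*(2*q) = (q + 2)*(2*q) = (2 + q)*(2*q) = 2*q*(2 + q))
(s(-6) + 1/1165)*N(-14, 19) = (2*(-6)*(2 - 6) + 1/1165)*(25 - 1*19) = (2*(-6)*(-4) + 1/1165)*(25 - 19) = (48 + 1/1165)*6 = (55921/1165)*6 = 335526/1165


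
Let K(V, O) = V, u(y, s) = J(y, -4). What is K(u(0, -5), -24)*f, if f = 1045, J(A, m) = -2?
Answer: -2090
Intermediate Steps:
u(y, s) = -2
K(u(0, -5), -24)*f = -2*1045 = -2090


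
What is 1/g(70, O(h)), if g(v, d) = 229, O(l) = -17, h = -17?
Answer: 1/229 ≈ 0.0043668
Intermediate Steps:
1/g(70, O(h)) = 1/229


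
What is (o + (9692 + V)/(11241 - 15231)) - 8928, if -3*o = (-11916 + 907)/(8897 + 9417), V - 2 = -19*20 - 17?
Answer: -163137529342/18268215 ≈ -8930.1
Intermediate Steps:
V = -395 (V = 2 + (-19*20 - 17) = 2 + (-380 - 17) = 2 - 397 = -395)
o = 11009/54942 (o = -(-11916 + 907)/(3*(8897 + 9417)) = -(-11009)/(3*18314) = -1/3*(-11009/18314) = 11009/54942 ≈ 0.20037)
(o + (9692 + V)/(11241 - 15231)) - 8928 = (11009/54942 + (9692 - 395)/(11241 - 15231)) - 8928 = (11009/54942 + 9297/(-3990)) - 8928 = (11009/54942 + 9297*(-1/3990)) - 8928 = (11009/54942 - 3099/1330) - 8928 = -38905822/18268215 - 8928 = -163137529342/18268215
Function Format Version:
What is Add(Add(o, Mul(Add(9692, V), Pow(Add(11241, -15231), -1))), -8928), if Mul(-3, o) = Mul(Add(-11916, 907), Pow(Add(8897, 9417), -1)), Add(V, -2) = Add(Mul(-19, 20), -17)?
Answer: Rational(-163137529342, 18268215) ≈ -8930.1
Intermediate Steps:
V = -395 (V = Add(2, Add(Mul(-19, 20), -17)) = Add(2, Add(-380, -17)) = Add(2, -397) = -395)
o = Rational(11009, 54942) (o = Mul(Rational(-1, 3), Mul(Add(-11916, 907), Pow(Add(8897, 9417), -1))) = Mul(Rational(-1, 3), Mul(-11009, Pow(18314, -1))) = Mul(Rational(-1, 3), Mul(-11009, Rational(1, 18314))) = Mul(Rational(-1, 3), Rational(-11009, 18314)) = Rational(11009, 54942) ≈ 0.20037)
Add(Add(o, Mul(Add(9692, V), Pow(Add(11241, -15231), -1))), -8928) = Add(Add(Rational(11009, 54942), Mul(Add(9692, -395), Pow(Add(11241, -15231), -1))), -8928) = Add(Add(Rational(11009, 54942), Mul(9297, Pow(-3990, -1))), -8928) = Add(Add(Rational(11009, 54942), Mul(9297, Rational(-1, 3990))), -8928) = Add(Add(Rational(11009, 54942), Rational(-3099, 1330)), -8928) = Add(Rational(-38905822, 18268215), -8928) = Rational(-163137529342, 18268215)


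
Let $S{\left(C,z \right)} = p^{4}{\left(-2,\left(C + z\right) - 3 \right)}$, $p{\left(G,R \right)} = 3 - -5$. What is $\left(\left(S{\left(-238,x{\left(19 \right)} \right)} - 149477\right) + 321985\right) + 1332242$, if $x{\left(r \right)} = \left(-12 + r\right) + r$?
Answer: $1508846$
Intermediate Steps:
$x{\left(r \right)} = -12 + 2 r$
$p{\left(G,R \right)} = 8$ ($p{\left(G,R \right)} = 3 + 5 = 8$)
$S{\left(C,z \right)} = 4096$ ($S{\left(C,z \right)} = 8^{4} = 4096$)
$\left(\left(S{\left(-238,x{\left(19 \right)} \right)} - 149477\right) + 321985\right) + 1332242 = \left(\left(4096 - 149477\right) + 321985\right) + 1332242 = \left(-145381 + 321985\right) + 1332242 = 176604 + 1332242 = 1508846$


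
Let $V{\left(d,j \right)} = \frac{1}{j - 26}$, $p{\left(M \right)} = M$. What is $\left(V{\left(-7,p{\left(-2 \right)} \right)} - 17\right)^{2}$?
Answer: $\frac{227529}{784} \approx 290.22$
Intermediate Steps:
$V{\left(d,j \right)} = \frac{1}{-26 + j}$ ($V{\left(d,j \right)} = \frac{1}{j - 26} = \frac{1}{-26 + j}$)
$\left(V{\left(-7,p{\left(-2 \right)} \right)} - 17\right)^{2} = \left(\frac{1}{-26 - 2} - 17\right)^{2} = \left(\frac{1}{-28} - 17\right)^{2} = \left(- \frac{1}{28} - 17\right)^{2} = \left(- \frac{477}{28}\right)^{2} = \frac{227529}{784}$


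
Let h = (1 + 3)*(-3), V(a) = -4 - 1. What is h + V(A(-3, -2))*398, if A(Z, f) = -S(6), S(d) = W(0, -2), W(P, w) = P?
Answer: -2002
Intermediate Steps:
S(d) = 0
A(Z, f) = 0 (A(Z, f) = -1*0 = 0)
V(a) = -5
h = -12 (h = 4*(-3) = -12)
h + V(A(-3, -2))*398 = -12 - 5*398 = -12 - 1990 = -2002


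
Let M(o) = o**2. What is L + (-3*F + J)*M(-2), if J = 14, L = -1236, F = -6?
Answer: -1108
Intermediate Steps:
L + (-3*F + J)*M(-2) = -1236 + (-3*(-6) + 14)*(-2)**2 = -1236 + (18 + 14)*4 = -1236 + 32*4 = -1236 + 128 = -1108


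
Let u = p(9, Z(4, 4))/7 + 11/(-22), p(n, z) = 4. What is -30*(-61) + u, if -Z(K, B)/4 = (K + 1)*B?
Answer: 25621/14 ≈ 1830.1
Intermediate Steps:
Z(K, B) = -4*B*(1 + K) (Z(K, B) = -4*(K + 1)*B = -4*(1 + K)*B = -4*B*(1 + K))
u = 1/14 (u = 4/7 + 11/(-22) = 4*(1/7) + 11*(-1/22) = 4/7 - 1/2 = 1/14 ≈ 0.071429)
-30*(-61) + u = -30*(-61) + 1/14 = 1830 + 1/14 = 25621/14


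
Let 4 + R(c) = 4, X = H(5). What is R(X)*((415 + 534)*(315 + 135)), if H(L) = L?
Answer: 0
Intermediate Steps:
X = 5
R(c) = 0 (R(c) = -4 + 4 = 0)
R(X)*((415 + 534)*(315 + 135)) = 0*((415 + 534)*(315 + 135)) = 0*(949*450) = 0*427050 = 0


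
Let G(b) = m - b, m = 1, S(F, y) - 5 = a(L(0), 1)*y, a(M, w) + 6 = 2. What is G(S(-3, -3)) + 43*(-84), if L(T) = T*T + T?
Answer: -3628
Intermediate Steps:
L(T) = T + T² (L(T) = T² + T = T + T²)
a(M, w) = -4 (a(M, w) = -6 + 2 = -4)
S(F, y) = 5 - 4*y
G(b) = 1 - b
G(S(-3, -3)) + 43*(-84) = (1 - (5 - 4*(-3))) + 43*(-84) = (1 - (5 + 12)) - 3612 = (1 - 1*17) - 3612 = (1 - 17) - 3612 = -16 - 3612 = -3628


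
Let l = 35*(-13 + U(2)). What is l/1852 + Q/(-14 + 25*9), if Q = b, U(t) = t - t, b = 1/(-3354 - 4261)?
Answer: -731079927/2975728780 ≈ -0.24568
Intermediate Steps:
b = -1/7615 (b = 1/(-7615) = -1/7615 ≈ -0.00013132)
U(t) = 0
Q = -1/7615 ≈ -0.00013132
l = -455 (l = 35*(-13 + 0) = 35*(-13) = -455)
l/1852 + Q/(-14 + 25*9) = -455/1852 - 1/(7615*(-14 + 25*9)) = -455*1/1852 - 1/(7615*(-14 + 225)) = -455/1852 - 1/7615/211 = -455/1852 - 1/7615*1/211 = -455/1852 - 1/1606765 = -731079927/2975728780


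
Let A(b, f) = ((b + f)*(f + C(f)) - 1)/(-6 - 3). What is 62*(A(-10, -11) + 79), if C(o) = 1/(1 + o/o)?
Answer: 30473/9 ≈ 3385.9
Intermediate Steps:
C(o) = ½ (C(o) = 1/(1 + 1) = 1/2 = ½)
A(b, f) = ⅑ - (½ + f)*(b + f)/9 (A(b, f) = ((b + f)*(f + ½) - 1)/(-6 - 3) = ((b + f)*(½ + f) - 1)/(-9) = ((½ + f)*(b + f) - 1)*(-⅑) = (-1 + (½ + f)*(b + f))*(-⅑) = ⅑ - (½ + f)*(b + f)/9)
62*(A(-10, -11) + 79) = 62*((⅑ - ⅑*(-11)² - 1/18*(-10) - 1/18*(-11) - ⅑*(-10)*(-11)) + 79) = 62*((⅑ - ⅑*121 + 5/9 + 11/18 - 110/9) + 79) = 62*((⅑ - 121/9 + 5/9 + 11/18 - 110/9) + 79) = 62*(-439/18 + 79) = 62*(983/18) = 30473/9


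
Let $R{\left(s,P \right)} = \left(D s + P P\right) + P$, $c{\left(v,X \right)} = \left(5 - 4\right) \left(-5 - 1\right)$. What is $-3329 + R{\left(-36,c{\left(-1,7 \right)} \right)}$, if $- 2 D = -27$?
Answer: $-3785$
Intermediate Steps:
$D = \frac{27}{2}$ ($D = \left(- \frac{1}{2}\right) \left(-27\right) = \frac{27}{2} \approx 13.5$)
$c{\left(v,X \right)} = -6$ ($c{\left(v,X \right)} = 1 \left(-6\right) = -6$)
$R{\left(s,P \right)} = P + P^{2} + \frac{27 s}{2}$ ($R{\left(s,P \right)} = \left(\frac{27 s}{2} + P P\right) + P = \left(\frac{27 s}{2} + P^{2}\right) + P = \left(P^{2} + \frac{27 s}{2}\right) + P = P + P^{2} + \frac{27 s}{2}$)
$-3329 + R{\left(-36,c{\left(-1,7 \right)} \right)} = -3329 + \left(-6 + \left(-6\right)^{2} + \frac{27}{2} \left(-36\right)\right) = -3329 - 456 = -3785$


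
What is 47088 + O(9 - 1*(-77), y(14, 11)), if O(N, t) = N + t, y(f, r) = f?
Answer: 47188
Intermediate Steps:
47088 + O(9 - 1*(-77), y(14, 11)) = 47088 + ((9 - 1*(-77)) + 14) = 47088 + ((9 + 77) + 14) = 47088 + (86 + 14) = 47088 + 100 = 47188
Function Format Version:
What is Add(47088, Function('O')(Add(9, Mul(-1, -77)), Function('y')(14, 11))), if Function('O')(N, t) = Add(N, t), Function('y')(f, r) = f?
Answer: 47188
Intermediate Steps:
Add(47088, Function('O')(Add(9, Mul(-1, -77)), Function('y')(14, 11))) = Add(47088, Add(Add(9, Mul(-1, -77)), 14)) = Add(47088, Add(Add(9, 77), 14)) = Add(47088, Add(86, 14)) = Add(47088, 100) = 47188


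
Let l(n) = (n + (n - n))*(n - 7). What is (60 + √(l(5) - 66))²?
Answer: 3524 + 240*I*√19 ≈ 3524.0 + 1046.1*I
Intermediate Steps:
l(n) = n*(-7 + n) (l(n) = (n + 0)*(-7 + n) = n*(-7 + n))
(60 + √(l(5) - 66))² = (60 + √(5*(-7 + 5) - 66))² = (60 + √(5*(-2) - 66))² = (60 + √(-10 - 66))² = (60 + √(-76))² = (60 + 2*I*√19)²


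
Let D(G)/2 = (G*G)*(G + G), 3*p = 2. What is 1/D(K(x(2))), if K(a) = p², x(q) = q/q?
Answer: 729/256 ≈ 2.8477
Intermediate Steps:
p = ⅔ (p = (⅓)*2 = ⅔ ≈ 0.66667)
x(q) = 1
K(a) = 4/9 (K(a) = (⅔)² = 4/9)
D(G) = 4*G³ (D(G) = 2*((G*G)*(G + G)) = 2*(G²*(2*G)) = 2*(2*G³) = 4*G³)
1/D(K(x(2))) = 1/(4*(4/9)³) = 1/(4*(64/729)) = 1/(256/729) = 729/256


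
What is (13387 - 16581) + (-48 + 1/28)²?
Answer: -700447/784 ≈ -893.43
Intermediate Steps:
(13387 - 16581) + (-48 + 1/28)² = -3194 + (-48 + 1/28)² = -3194 + (-1343/28)² = -3194 + 1803649/784 = -700447/784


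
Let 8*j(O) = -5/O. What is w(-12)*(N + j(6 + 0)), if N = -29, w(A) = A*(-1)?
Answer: -1397/4 ≈ -349.25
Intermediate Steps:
j(O) = -5/(8*O) (j(O) = (-5/O)/8 = -5/(8*O))
w(A) = -A
w(-12)*(N + j(6 + 0)) = (-1*(-12))*(-29 - 5/(8*(6 + 0))) = 12*(-29 - 5/8/6) = 12*(-29 - 5/8*⅙) = 12*(-29 - 5/48) = 12*(-1397/48) = -1397/4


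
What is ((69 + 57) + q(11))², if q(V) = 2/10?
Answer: 398161/25 ≈ 15926.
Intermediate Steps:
q(V) = ⅕ (q(V) = 2*(⅒) = ⅕)
((69 + 57) + q(11))² = ((69 + 57) + ⅕)² = (126 + ⅕)² = (631/5)² = 398161/25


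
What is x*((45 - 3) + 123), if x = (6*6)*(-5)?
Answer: -29700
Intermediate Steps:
x = -180 (x = 36*(-5) = -180)
x*((45 - 3) + 123) = -180*((45 - 3) + 123) = -180*(42 + 123) = -180*165 = -29700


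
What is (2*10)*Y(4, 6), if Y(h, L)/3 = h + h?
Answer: 480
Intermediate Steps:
Y(h, L) = 6*h (Y(h, L) = 3*(h + h) = 3*(2*h) = 6*h)
(2*10)*Y(4, 6) = (2*10)*(6*4) = 20*24 = 480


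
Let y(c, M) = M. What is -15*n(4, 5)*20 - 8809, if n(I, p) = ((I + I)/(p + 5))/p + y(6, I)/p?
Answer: -9097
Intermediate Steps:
n(I, p) = I/p + 2*I/(p*(5 + p)) (n(I, p) = ((I + I)/(p + 5))/p + I/p = ((2*I)/(5 + p))/p + I/p = (2*I/(5 + p))/p + I/p = 2*I/(p*(5 + p)) + I/p = I/p + 2*I/(p*(5 + p)))
-15*n(4, 5)*20 - 8809 = -60*(7 + 5)/(5*(5 + 5))*20 - 8809 = -60*12/(5*10)*20 - 8809 = -15*24/25*20 - 8809 = -72/5*20 - 8809 = -288 - 8809 = -9097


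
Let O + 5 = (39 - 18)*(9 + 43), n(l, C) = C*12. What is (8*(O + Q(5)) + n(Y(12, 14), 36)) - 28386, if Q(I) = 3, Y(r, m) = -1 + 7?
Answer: -19234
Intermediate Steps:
Y(r, m) = 6
n(l, C) = 12*C
O = 1087 (O = -5 + (39 - 18)*(9 + 43) = -5 + 21*52 = -5 + 1092 = 1087)
(8*(O + Q(5)) + n(Y(12, 14), 36)) - 28386 = (8*(1087 + 3) + 12*36) - 28386 = (8*1090 + 432) - 28386 = (8720 + 432) - 28386 = 9152 - 28386 = -19234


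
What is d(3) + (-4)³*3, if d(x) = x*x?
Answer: -183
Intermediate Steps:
d(x) = x²
d(3) + (-4)³*3 = 3² + (-4)³*3 = 9 - 64*3 = 9 - 192 = -183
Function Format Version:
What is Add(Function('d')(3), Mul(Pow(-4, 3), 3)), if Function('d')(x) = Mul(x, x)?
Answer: -183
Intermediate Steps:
Function('d')(x) = Pow(x, 2)
Add(Function('d')(3), Mul(Pow(-4, 3), 3)) = Add(Pow(3, 2), Mul(Pow(-4, 3), 3)) = Add(9, Mul(-64, 3)) = Add(9, -192) = -183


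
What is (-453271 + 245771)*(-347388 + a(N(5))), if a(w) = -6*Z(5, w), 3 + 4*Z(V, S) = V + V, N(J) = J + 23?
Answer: 72085188750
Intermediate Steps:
N(J) = 23 + J
Z(V, S) = -3/4 + V/2 (Z(V, S) = -3/4 + (V + V)/4 = -3/4 + (2*V)/4 = -3/4 + V/2)
a(w) = -21/2 (a(w) = -6*(-3/4 + (1/2)*5) = -6*(-3/4 + 5/2) = -6*7/4 = -21/2)
(-453271 + 245771)*(-347388 + a(N(5))) = (-453271 + 245771)*(-347388 - 21/2) = -207500*(-694797/2) = 72085188750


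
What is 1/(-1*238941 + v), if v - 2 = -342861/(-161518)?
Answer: -161518/38592606541 ≈ -4.1852e-6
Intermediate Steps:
v = 665897/161518 (v = 2 - 342861/(-161518) = 2 - 342861*(-1/161518) = 2 + 342861/161518 = 665897/161518 ≈ 4.1227)
1/(-1*238941 + v) = 1/(-1*238941 + 665897/161518) = 1/(-238941 + 665897/161518) = 1/(-38592606541/161518) = -161518/38592606541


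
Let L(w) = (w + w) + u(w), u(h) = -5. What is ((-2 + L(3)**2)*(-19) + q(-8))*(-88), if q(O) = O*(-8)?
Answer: -7304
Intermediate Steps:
q(O) = -8*O
L(w) = -5 + 2*w (L(w) = (w + w) - 5 = 2*w - 5 = -5 + 2*w)
((-2 + L(3)**2)*(-19) + q(-8))*(-88) = ((-2 + (-5 + 2*3)**2)*(-19) - 8*(-8))*(-88) = ((-2 + (-5 + 6)**2)*(-19) + 64)*(-88) = ((-2 + 1**2)*(-19) + 64)*(-88) = ((-2 + 1)*(-19) + 64)*(-88) = (-1*(-19) + 64)*(-88) = (19 + 64)*(-88) = 83*(-88) = -7304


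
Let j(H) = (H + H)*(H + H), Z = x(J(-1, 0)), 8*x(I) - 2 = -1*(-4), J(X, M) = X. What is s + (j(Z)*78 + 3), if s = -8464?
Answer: -16571/2 ≈ -8285.5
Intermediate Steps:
x(I) = ¾ (x(I) = ¼ + (-1*(-4))/8 = ¼ + (⅛)*4 = ¼ + ½ = ¾)
Z = ¾ ≈ 0.75000
j(H) = 4*H² (j(H) = (2*H)*(2*H) = 4*H²)
s + (j(Z)*78 + 3) = -8464 + ((4*(¾)²)*78 + 3) = -8464 + ((4*(9/16))*78 + 3) = -8464 + ((9/4)*78 + 3) = -8464 + (351/2 + 3) = -8464 + 357/2 = -16571/2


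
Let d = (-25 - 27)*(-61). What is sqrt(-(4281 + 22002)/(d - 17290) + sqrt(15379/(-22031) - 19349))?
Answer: sqrt(20011241084148626 + 487908131516*I*sqrt(9391665445138))/103677886 ≈ 8.3958 + 8.2841*I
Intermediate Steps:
d = 3172 (d = -52*(-61) = 3172)
sqrt(-(4281 + 22002)/(d - 17290) + sqrt(15379/(-22031) - 19349)) = sqrt(-(4281 + 22002)/(3172 - 17290) + sqrt(15379/(-22031) - 19349)) = sqrt(-26283/(-14118) + sqrt(15379*(-1/22031) - 19349)) = sqrt(-26283*(-1)/14118 + sqrt(-15379/22031 - 19349)) = sqrt(-1*(-8761/4706) + sqrt(-426293198/22031)) = sqrt(8761/4706 + I*sqrt(9391665445138)/22031)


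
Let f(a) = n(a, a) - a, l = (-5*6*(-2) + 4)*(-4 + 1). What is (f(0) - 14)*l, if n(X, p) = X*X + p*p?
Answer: 2688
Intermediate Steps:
n(X, p) = X² + p²
l = -192 (l = (-30*(-2) + 4)*(-3) = (60 + 4)*(-3) = 64*(-3) = -192)
f(a) = -a + 2*a² (f(a) = (a² + a²) - a = 2*a² - a = -a + 2*a²)
(f(0) - 14)*l = (0*(-1 + 2*0) - 14)*(-192) = (0*(-1 + 0) - 14)*(-192) = (0*(-1) - 14)*(-192) = (0 - 14)*(-192) = -14*(-192) = 2688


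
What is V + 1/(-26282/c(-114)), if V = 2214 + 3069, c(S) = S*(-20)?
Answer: 69422763/13141 ≈ 5282.9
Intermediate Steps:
c(S) = -20*S
V = 5283
V + 1/(-26282/c(-114)) = 5283 + 1/(-26282/((-20*(-114)))) = 5283 + 1/(-26282/2280) = 5283 + 1/(-26282*1/2280) = 5283 + 1/(-13141/1140) = 5283 - 1140/13141 = 69422763/13141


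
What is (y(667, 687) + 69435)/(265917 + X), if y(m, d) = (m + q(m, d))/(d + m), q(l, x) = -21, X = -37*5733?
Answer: 23503909/18209946 ≈ 1.2907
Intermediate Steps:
X = -212121
y(m, d) = (-21 + m)/(d + m) (y(m, d) = (m - 21)/(d + m) = (-21 + m)/(d + m))
(y(667, 687) + 69435)/(265917 + X) = ((-21 + 667)/(687 + 667) + 69435)/(265917 - 212121) = (646/1354 + 69435)/53796 = ((1/1354)*646 + 69435)*(1/53796) = (323/677 + 69435)*(1/53796) = (47007818/677)*(1/53796) = 23503909/18209946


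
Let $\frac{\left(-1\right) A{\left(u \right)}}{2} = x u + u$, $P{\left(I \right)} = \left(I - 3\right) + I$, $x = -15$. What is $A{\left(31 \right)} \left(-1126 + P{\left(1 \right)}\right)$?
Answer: $-978236$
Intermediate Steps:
$P{\left(I \right)} = -3 + 2 I$ ($P{\left(I \right)} = \left(-3 + I\right) + I = -3 + 2 I$)
$A{\left(u \right)} = 28 u$ ($A{\left(u \right)} = - 2 \left(- 15 u + u\right) = - 2 \left(- 14 u\right) = 28 u$)
$A{\left(31 \right)} \left(-1126 + P{\left(1 \right)}\right) = 28 \cdot 31 \left(-1126 + \left(-3 + 2 \cdot 1\right)\right) = 868 \left(-1126 + \left(-3 + 2\right)\right) = 868 \left(-1126 - 1\right) = 868 \left(-1127\right) = -978236$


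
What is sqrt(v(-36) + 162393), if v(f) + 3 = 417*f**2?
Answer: sqrt(702822) ≈ 838.34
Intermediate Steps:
v(f) = -3 + 417*f**2
sqrt(v(-36) + 162393) = sqrt((-3 + 417*(-36)**2) + 162393) = sqrt((-3 + 417*1296) + 162393) = sqrt((-3 + 540432) + 162393) = sqrt(540429 + 162393) = sqrt(702822)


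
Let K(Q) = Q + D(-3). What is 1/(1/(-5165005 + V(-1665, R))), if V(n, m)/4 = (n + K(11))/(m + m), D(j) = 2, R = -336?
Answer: -30989971/6 ≈ -5.1650e+6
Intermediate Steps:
K(Q) = 2 + Q (K(Q) = Q + 2 = 2 + Q)
V(n, m) = 2*(13 + n)/m (V(n, m) = 4*((n + (2 + 11))/(m + m)) = 4*((n + 13)/((2*m))) = 4*((13 + n)*(1/(2*m))) = 4*((13 + n)/(2*m)) = 2*(13 + n)/m)
1/(1/(-5165005 + V(-1665, R))) = 1/(1/(-5165005 + 2*(13 - 1665)/(-336))) = 1/(1/(-5165005 + 2*(-1/336)*(-1652))) = 1/(1/(-5165005 + 59/6)) = 1/(1/(-30989971/6)) = 1/(-6/30989971) = -30989971/6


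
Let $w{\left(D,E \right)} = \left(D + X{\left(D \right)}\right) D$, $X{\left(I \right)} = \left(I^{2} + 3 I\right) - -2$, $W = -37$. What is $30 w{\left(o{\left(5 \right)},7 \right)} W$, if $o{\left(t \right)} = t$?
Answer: $-260850$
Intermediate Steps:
$X{\left(I \right)} = 2 + I^{2} + 3 I$ ($X{\left(I \right)} = \left(I^{2} + 3 I\right) + \left(-2 + 4\right) = \left(I^{2} + 3 I\right) + 2 = 2 + I^{2} + 3 I$)
$w{\left(D,E \right)} = D \left(2 + D^{2} + 4 D\right)$ ($w{\left(D,E \right)} = \left(D + \left(2 + D^{2} + 3 D\right)\right) D = \left(2 + D^{2} + 4 D\right) D = D \left(2 + D^{2} + 4 D\right)$)
$30 w{\left(o{\left(5 \right)},7 \right)} W = 30 \cdot 5 \left(2 + 5^{2} + 4 \cdot 5\right) \left(-37\right) = 30 \cdot 5 \left(2 + 25 + 20\right) \left(-37\right) = 30 \cdot 5 \cdot 47 \left(-37\right) = 30 \cdot 235 \left(-37\right) = 7050 \left(-37\right) = -260850$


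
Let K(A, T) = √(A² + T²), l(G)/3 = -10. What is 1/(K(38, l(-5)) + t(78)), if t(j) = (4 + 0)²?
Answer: -2/261 + √586/1044 ≈ 0.015524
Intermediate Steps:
l(G) = -30 (l(G) = 3*(-10) = -30)
t(j) = 16 (t(j) = 4² = 16)
1/(K(38, l(-5)) + t(78)) = 1/(√(38² + (-30)²) + 16) = 1/(√(1444 + 900) + 16) = 1/(√2344 + 16) = 1/(2*√586 + 16) = 1/(16 + 2*√586)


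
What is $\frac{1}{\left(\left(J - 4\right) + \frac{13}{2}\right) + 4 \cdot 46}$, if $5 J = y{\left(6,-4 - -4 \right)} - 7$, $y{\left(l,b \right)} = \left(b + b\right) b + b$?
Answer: $\frac{10}{1851} \approx 0.0054025$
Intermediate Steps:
$y{\left(l,b \right)} = b + 2 b^{2}$ ($y{\left(l,b \right)} = 2 b b + b = 2 b^{2} + b = b + 2 b^{2}$)
$J = - \frac{7}{5}$ ($J = \frac{\left(-4 - -4\right) \left(1 + 2 \left(-4 - -4\right)\right) - 7}{5} = \frac{\left(-4 + 4\right) \left(1 + 2 \left(-4 + 4\right)\right) - 7}{5} = \frac{0 \left(1 + 2 \cdot 0\right) - 7}{5} = \frac{0 \left(1 + 0\right) - 7}{5} = \frac{0 \cdot 1 - 7}{5} = \frac{0 - 7}{5} = \frac{1}{5} \left(-7\right) = - \frac{7}{5} \approx -1.4$)
$\frac{1}{\left(\left(J - 4\right) + \frac{13}{2}\right) + 4 \cdot 46} = \frac{1}{\left(\left(- \frac{7}{5} - 4\right) + \frac{13}{2}\right) + 4 \cdot 46} = \frac{1}{\left(- \frac{27}{5} + 13 \cdot \frac{1}{2}\right) + 184} = \frac{1}{\left(- \frac{27}{5} + \frac{13}{2}\right) + 184} = \frac{1}{\frac{11}{10} + 184} = \frac{1}{\frac{1851}{10}} = \frac{10}{1851}$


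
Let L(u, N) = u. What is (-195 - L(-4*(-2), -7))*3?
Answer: -609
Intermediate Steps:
(-195 - L(-4*(-2), -7))*3 = (-195 - (-4)*(-2))*3 = (-195 - 1*8)*3 = (-195 - 8)*3 = -203*3 = -609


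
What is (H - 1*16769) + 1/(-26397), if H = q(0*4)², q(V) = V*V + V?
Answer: -442651294/26397 ≈ -16769.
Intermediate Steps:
q(V) = V + V² (q(V) = V² + V = V + V²)
H = 0 (H = ((0*4)*(1 + 0*4))² = (0*(1 + 0))² = (0*1)² = 0² = 0)
(H - 1*16769) + 1/(-26397) = (0 - 1*16769) + 1/(-26397) = (0 - 16769) - 1/26397 = -16769 - 1/26397 = -442651294/26397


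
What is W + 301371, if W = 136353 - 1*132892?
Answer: 304832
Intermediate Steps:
W = 3461 (W = 136353 - 132892 = 3461)
W + 301371 = 3461 + 301371 = 304832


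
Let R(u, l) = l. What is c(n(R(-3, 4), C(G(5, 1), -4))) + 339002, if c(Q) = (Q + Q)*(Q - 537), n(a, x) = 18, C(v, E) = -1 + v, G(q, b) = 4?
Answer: 320318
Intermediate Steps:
c(Q) = 2*Q*(-537 + Q) (c(Q) = (2*Q)*(-537 + Q) = 2*Q*(-537 + Q))
c(n(R(-3, 4), C(G(5, 1), -4))) + 339002 = 2*18*(-537 + 18) + 339002 = 2*18*(-519) + 339002 = -18684 + 339002 = 320318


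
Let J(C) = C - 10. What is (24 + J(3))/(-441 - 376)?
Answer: -17/817 ≈ -0.020808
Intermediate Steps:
J(C) = -10 + C
(24 + J(3))/(-441 - 376) = (24 + (-10 + 3))/(-441 - 376) = (24 - 7)/(-817) = 17*(-1/817) = -17/817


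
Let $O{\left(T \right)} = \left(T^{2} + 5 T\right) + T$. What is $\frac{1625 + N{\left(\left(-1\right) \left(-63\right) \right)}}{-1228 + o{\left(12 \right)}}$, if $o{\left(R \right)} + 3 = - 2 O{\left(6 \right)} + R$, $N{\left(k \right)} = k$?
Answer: $- \frac{1688}{1363} \approx -1.2384$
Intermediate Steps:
$O{\left(T \right)} = T^{2} + 6 T$
$o{\left(R \right)} = -147 + R$ ($o{\left(R \right)} = -3 + \left(- 2 \cdot 6 \left(6 + 6\right) + R\right) = -3 + \left(- 2 \cdot 6 \cdot 12 + R\right) = -3 + \left(\left(-2\right) 72 + R\right) = -3 + \left(-144 + R\right) = -147 + R$)
$\frac{1625 + N{\left(\left(-1\right) \left(-63\right) \right)}}{-1228 + o{\left(12 \right)}} = \frac{1625 - -63}{-1228 + \left(-147 + 12\right)} = \frac{1625 + 63}{-1228 - 135} = \frac{1688}{-1363} = 1688 \left(- \frac{1}{1363}\right) = - \frac{1688}{1363}$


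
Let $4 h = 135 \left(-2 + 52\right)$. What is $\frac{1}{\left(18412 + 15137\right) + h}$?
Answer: $\frac{2}{70473} \approx 2.838 \cdot 10^{-5}$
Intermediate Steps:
$h = \frac{3375}{2}$ ($h = \frac{135 \left(-2 + 52\right)}{4} = \frac{135 \cdot 50}{4} = \frac{1}{4} \cdot 6750 = \frac{3375}{2} \approx 1687.5$)
$\frac{1}{\left(18412 + 15137\right) + h} = \frac{1}{\left(18412 + 15137\right) + \frac{3375}{2}} = \frac{1}{33549 + \frac{3375}{2}} = \frac{1}{\frac{70473}{2}} = \frac{2}{70473}$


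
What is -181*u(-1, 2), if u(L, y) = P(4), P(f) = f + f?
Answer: -1448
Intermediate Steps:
P(f) = 2*f
u(L, y) = 8 (u(L, y) = 2*4 = 8)
-181*u(-1, 2) = -181*8 = -1448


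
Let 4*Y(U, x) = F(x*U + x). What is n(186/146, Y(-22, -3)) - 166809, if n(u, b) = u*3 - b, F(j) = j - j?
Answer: -12176778/73 ≈ -1.6681e+5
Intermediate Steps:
F(j) = 0
Y(U, x) = 0 (Y(U, x) = (¼)*0 = 0)
n(u, b) = -b + 3*u (n(u, b) = 3*u - b = -b + 3*u)
n(186/146, Y(-22, -3)) - 166809 = (-1*0 + 3*(186/146)) - 166809 = (0 + 3*(186*(1/146))) - 166809 = (0 + 3*(93/73)) - 166809 = (0 + 279/73) - 166809 = 279/73 - 166809 = -12176778/73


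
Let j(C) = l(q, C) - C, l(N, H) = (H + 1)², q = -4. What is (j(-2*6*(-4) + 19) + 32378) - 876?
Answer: 36059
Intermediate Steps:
l(N, H) = (1 + H)²
j(C) = (1 + C)² - C
(j(-2*6*(-4) + 19) + 32378) - 876 = (((1 + (-2*6*(-4) + 19))² - (-2*6*(-4) + 19)) + 32378) - 876 = (((1 + (-12*(-4) + 19))² - (-12*(-4) + 19)) + 32378) - 876 = (((1 + (48 + 19))² - (48 + 19)) + 32378) - 876 = (((1 + 67)² - 1*67) + 32378) - 876 = ((68² - 67) + 32378) - 876 = ((4624 - 67) + 32378) - 876 = (4557 + 32378) - 876 = 36935 - 876 = 36059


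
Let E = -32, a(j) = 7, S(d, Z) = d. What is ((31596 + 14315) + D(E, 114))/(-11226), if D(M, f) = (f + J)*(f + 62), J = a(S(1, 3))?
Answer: -67207/11226 ≈ -5.9867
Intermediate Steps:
J = 7
D(M, f) = (7 + f)*(62 + f) (D(M, f) = (f + 7)*(f + 62) = (7 + f)*(62 + f))
((31596 + 14315) + D(E, 114))/(-11226) = ((31596 + 14315) + (434 + 114² + 69*114))/(-11226) = (45911 + (434 + 12996 + 7866))*(-1/11226) = (45911 + 21296)*(-1/11226) = 67207*(-1/11226) = -67207/11226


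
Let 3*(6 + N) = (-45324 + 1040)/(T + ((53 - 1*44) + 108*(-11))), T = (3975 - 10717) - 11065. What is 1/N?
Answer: -28479/148732 ≈ -0.19148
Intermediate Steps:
T = -17807 (T = -6742 - 11065 = -17807)
N = -148732/28479 (N = -6 + ((-45324 + 1040)/(-17807 + ((53 - 1*44) + 108*(-11))))/3 = -6 + (-44284/(-17807 + ((53 - 44) - 1188)))/3 = -6 + (-44284/(-17807 + (9 - 1188)))/3 = -6 + (-44284/(-17807 - 1179))/3 = -6 + (-44284/(-18986))/3 = -6 + (-44284*(-1/18986))/3 = -6 + (1/3)*(22142/9493) = -6 + 22142/28479 = -148732/28479 ≈ -5.2225)
1/N = 1/(-148732/28479) = -28479/148732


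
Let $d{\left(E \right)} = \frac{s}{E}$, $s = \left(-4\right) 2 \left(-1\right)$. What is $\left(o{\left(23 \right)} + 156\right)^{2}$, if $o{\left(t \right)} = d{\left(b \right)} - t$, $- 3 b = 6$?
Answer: $16641$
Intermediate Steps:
$b = -2$ ($b = \left(- \frac{1}{3}\right) 6 = -2$)
$s = 8$ ($s = \left(-8\right) \left(-1\right) = 8$)
$d{\left(E \right)} = \frac{8}{E}$
$o{\left(t \right)} = -4 - t$ ($o{\left(t \right)} = \frac{8}{-2} - t = 8 \left(- \frac{1}{2}\right) - t = -4 - t$)
$\left(o{\left(23 \right)} + 156\right)^{2} = \left(\left(-4 - 23\right) + 156\right)^{2} = \left(-27 + 156\right)^{2} = 129^{2} = 16641$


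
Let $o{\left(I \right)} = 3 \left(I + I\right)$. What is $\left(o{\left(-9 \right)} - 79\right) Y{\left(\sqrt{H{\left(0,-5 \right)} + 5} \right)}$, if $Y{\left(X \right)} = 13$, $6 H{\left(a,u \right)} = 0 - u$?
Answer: $-1729$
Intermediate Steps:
$o{\left(I \right)} = 6 I$ ($o{\left(I \right)} = 3 \cdot 2 I = 6 I$)
$H{\left(a,u \right)} = - \frac{u}{6}$ ($H{\left(a,u \right)} = \frac{0 - u}{6} = \frac{\left(-1\right) u}{6} = - \frac{u}{6}$)
$\left(o{\left(-9 \right)} - 79\right) Y{\left(\sqrt{H{\left(0,-5 \right)} + 5} \right)} = \left(6 \left(-9\right) - 79\right) 13 = \left(-54 - 79\right) 13 = \left(-133\right) 13 = -1729$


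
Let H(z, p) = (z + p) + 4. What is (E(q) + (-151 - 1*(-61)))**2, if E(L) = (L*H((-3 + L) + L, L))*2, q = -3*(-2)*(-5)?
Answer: 27562500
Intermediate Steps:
H(z, p) = 4 + p + z (H(z, p) = (p + z) + 4 = 4 + p + z)
q = -30 (q = 6*(-5) = -30)
E(L) = 2*L*(1 + 3*L) (E(L) = (L*(4 + L + ((-3 + L) + L)))*2 = (L*(4 + L + (-3 + 2*L)))*2 = (L*(1 + 3*L))*2 = 2*L*(1 + 3*L))
(E(q) + (-151 - 1*(-61)))**2 = (2*(-30)*(1 + 3*(-30)) + (-151 - 1*(-61)))**2 = (2*(-30)*(1 - 90) + (-151 + 61))**2 = (2*(-30)*(-89) - 90)**2 = (5340 - 90)**2 = 5250**2 = 27562500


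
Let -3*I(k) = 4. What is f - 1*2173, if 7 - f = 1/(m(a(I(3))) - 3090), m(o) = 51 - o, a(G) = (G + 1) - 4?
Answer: -19719261/9104 ≈ -2166.0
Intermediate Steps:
I(k) = -4/3 (I(k) = -⅓*4 = -4/3)
a(G) = -3 + G (a(G) = (1 + G) - 4 = -3 + G)
f = 63731/9104 (f = 7 - 1/((51 - (-3 - 4/3)) - 3090) = 7 - 1/((51 - 1*(-13/3)) - 3090) = 7 - 1/((51 + 13/3) - 3090) = 7 - 1/(166/3 - 3090) = 7 - 1/(-9104/3) = 7 - 1*(-3/9104) = 7 + 3/9104 = 63731/9104 ≈ 7.0003)
f - 1*2173 = 63731/9104 - 1*2173 = 63731/9104 - 2173 = -19719261/9104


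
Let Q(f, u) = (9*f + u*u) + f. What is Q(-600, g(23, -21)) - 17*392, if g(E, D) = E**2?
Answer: 267177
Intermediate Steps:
Q(f, u) = u**2 + 10*f (Q(f, u) = (9*f + u**2) + f = (u**2 + 9*f) + f = u**2 + 10*f)
Q(-600, g(23, -21)) - 17*392 = ((23**2)**2 + 10*(-600)) - 17*392 = (529**2 - 6000) - 6664 = (279841 - 6000) - 6664 = 273841 - 6664 = 267177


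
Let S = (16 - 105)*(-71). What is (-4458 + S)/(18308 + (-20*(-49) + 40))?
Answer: 1861/19328 ≈ 0.096285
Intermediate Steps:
S = 6319 (S = -89*(-71) = 6319)
(-4458 + S)/(18308 + (-20*(-49) + 40)) = (-4458 + 6319)/(18308 + (-20*(-49) + 40)) = 1861/(18308 + (980 + 40)) = 1861/(18308 + 1020) = 1861/19328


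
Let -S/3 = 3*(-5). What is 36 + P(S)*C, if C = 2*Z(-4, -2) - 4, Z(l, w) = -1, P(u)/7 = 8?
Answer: -300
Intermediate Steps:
S = 45 (S = -9*(-5) = -3*(-15) = 45)
P(u) = 56 (P(u) = 7*8 = 56)
C = -6 (C = 2*(-1) - 4 = -2 - 4 = -6)
36 + P(S)*C = 36 + 56*(-6) = 36 - 336 = -300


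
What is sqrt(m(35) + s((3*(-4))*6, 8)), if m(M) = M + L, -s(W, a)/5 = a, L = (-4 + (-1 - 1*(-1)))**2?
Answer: sqrt(11) ≈ 3.3166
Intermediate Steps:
L = 16 (L = (-4 + (-1 + 1))**2 = (-4 + 0)**2 = (-4)**2 = 16)
s(W, a) = -5*a
m(M) = 16 + M (m(M) = M + 16 = 16 + M)
sqrt(m(35) + s((3*(-4))*6, 8)) = sqrt((16 + 35) - 5*8) = sqrt(51 - 40) = sqrt(11)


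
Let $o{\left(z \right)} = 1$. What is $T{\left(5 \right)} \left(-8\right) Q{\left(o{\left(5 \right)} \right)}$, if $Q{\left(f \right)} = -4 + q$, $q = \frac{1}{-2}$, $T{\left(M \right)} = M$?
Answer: $180$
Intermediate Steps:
$q = - \frac{1}{2} \approx -0.5$
$Q{\left(f \right)} = - \frac{9}{2}$ ($Q{\left(f \right)} = -4 - \frac{1}{2} = - \frac{9}{2}$)
$T{\left(5 \right)} \left(-8\right) Q{\left(o{\left(5 \right)} \right)} = 5 \left(-8\right) \left(- \frac{9}{2}\right) = \left(-40\right) \left(- \frac{9}{2}\right) = 180$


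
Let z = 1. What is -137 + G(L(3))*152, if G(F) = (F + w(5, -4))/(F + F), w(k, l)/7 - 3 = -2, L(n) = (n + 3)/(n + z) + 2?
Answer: 91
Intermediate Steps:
L(n) = 2 + (3 + n)/(1 + n) (L(n) = (n + 3)/(n + 1) + 2 = (3 + n)/(1 + n) + 2 = 2 + (3 + n)/(1 + n))
w(k, l) = 7 (w(k, l) = 21 + 7*(-2) = 21 - 14 = 7)
G(F) = (7 + F)/(2*F) (G(F) = (F + 7)/(F + F) = (7 + F)/((2*F)) = (7 + F)*(1/(2*F)) = (7 + F)/(2*F))
-137 + G(L(3))*152 = -137 + ((7 + (5 + 3*3)/(1 + 3))/(2*(((5 + 3*3)/(1 + 3)))))*152 = -137 + ((7 + (5 + 9)/4)/(2*(((5 + 9)/4))))*152 = -137 + ((7 + (¼)*14)/(2*(((¼)*14))))*152 = -137 + ((7 + 7/2)/(2*(7/2)))*152 = -137 + ((½)*(2/7)*(21/2))*152 = -137 + (3/2)*152 = -137 + 228 = 91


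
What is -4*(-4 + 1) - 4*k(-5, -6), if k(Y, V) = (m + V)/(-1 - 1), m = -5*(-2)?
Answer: 20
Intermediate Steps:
m = 10
k(Y, V) = -5 - V/2 (k(Y, V) = (10 + V)/(-1 - 1) = (10 + V)/(-2) = (10 + V)*(-½) = -5 - V/2)
-4*(-4 + 1) - 4*k(-5, -6) = -4*(-4 + 1) - 4*(-5 - ½*(-6)) = -4*(-3) - 4*(-5 + 3) = 12 - 4*(-2) = 12 + 8 = 20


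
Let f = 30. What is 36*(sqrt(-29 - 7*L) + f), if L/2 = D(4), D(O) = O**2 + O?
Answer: 1080 + 36*I*sqrt(309) ≈ 1080.0 + 632.82*I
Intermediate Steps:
D(O) = O + O**2
L = 40 (L = 2*(4*(1 + 4)) = 2*(4*5) = 2*20 = 40)
36*(sqrt(-29 - 7*L) + f) = 36*(sqrt(-29 - 7*40) + 30) = 36*(sqrt(-29 - 280) + 30) = 36*(sqrt(-309) + 30) = 36*(I*sqrt(309) + 30) = 36*(30 + I*sqrt(309)) = 1080 + 36*I*sqrt(309)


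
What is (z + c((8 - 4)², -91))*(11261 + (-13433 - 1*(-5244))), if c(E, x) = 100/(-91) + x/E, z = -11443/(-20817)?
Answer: -12098033216/631449 ≈ -19159.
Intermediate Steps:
z = 11443/20817 (z = -11443*(-1/20817) = 11443/20817 ≈ 0.54970)
c(E, x) = -100/91 + x/E (c(E, x) = 100*(-1/91) + x/E = -100/91 + x/E)
(z + c((8 - 4)², -91))*(11261 + (-13433 - 1*(-5244))) = (11443/20817 + (-100/91 - 91/(8 - 4)²))*(11261 + (-13433 - 1*(-5244))) = (11443/20817 + (-100/91 - 91/(4²)))*(11261 + (-13433 + 5244)) = (11443/20817 + (-100/91 - 91/16))*(11261 - 8189) = (11443/20817 + (-100/91 - 91*1/16))*3072 = (11443/20817 + (-100/91 - 91/16))*3072 = (11443/20817 - 9881/1456)*3072 = -189031769/30309552*3072 = -12098033216/631449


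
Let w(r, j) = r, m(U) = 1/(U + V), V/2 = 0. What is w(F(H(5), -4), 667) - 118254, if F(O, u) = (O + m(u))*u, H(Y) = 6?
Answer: -118277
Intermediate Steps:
V = 0 (V = 2*0 = 0)
m(U) = 1/U (m(U) = 1/(U + 0) = 1/U)
F(O, u) = u*(O + 1/u) (F(O, u) = (O + 1/u)*u = u*(O + 1/u))
w(F(H(5), -4), 667) - 118254 = (1 + 6*(-4)) - 118254 = (1 - 24) - 118254 = -23 - 118254 = -118277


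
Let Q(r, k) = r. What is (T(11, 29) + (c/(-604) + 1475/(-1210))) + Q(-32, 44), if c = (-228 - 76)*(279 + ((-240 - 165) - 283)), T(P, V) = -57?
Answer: -10819111/36542 ≈ -296.07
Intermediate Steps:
c = 124336 (c = -304*(279 + (-405 - 283)) = -304*(279 - 688) = -304*(-409) = 124336)
(T(11, 29) + (c/(-604) + 1475/(-1210))) + Q(-32, 44) = (-57 + (124336/(-604) + 1475/(-1210))) - 32 = (-57 + (124336*(-1/604) + 1475*(-1/1210))) - 32 = (-57 + (-31084/151 - 295/242)) - 32 = (-57 - 7566873/36542) - 32 = -9649767/36542 - 32 = -10819111/36542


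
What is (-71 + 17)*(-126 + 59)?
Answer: 3618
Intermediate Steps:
(-71 + 17)*(-126 + 59) = -54*(-67) = 3618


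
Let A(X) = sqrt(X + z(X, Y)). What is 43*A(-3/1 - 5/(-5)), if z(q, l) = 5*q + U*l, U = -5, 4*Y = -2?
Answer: 43*I*sqrt(38)/2 ≈ 132.53*I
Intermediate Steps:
Y = -1/2 (Y = (1/4)*(-2) = -1/2 ≈ -0.50000)
z(q, l) = -5*l + 5*q (z(q, l) = 5*q - 5*l = -5*l + 5*q)
A(X) = sqrt(5/2 + 6*X) (A(X) = sqrt(X + (-5*(-1/2) + 5*X)) = sqrt(X + (5/2 + 5*X)) = sqrt(5/2 + 6*X))
43*A(-3/1 - 5/(-5)) = 43*(sqrt(10 + 24*(-3/1 - 5/(-5)))/2) = 43*(sqrt(10 + 24*(-3*1 - 5*(-1/5)))/2) = 43*(sqrt(10 + 24*(-3 + 1))/2) = 43*(sqrt(10 + 24*(-2))/2) = 43*(sqrt(10 - 48)/2) = 43*(sqrt(-38)/2) = 43*((I*sqrt(38))/2) = 43*(I*sqrt(38)/2) = 43*I*sqrt(38)/2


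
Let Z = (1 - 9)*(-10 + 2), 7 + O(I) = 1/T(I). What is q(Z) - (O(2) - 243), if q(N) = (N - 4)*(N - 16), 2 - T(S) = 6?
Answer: 12521/4 ≈ 3130.3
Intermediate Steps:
T(S) = -4 (T(S) = 2 - 1*6 = 2 - 6 = -4)
O(I) = -29/4 (O(I) = -7 + 1/(-4) = -7 - ¼ = -29/4)
Z = 64 (Z = -8*(-8) = 64)
q(N) = (-16 + N)*(-4 + N) (q(N) = (-4 + N)*(-16 + N) = (-16 + N)*(-4 + N))
q(Z) - (O(2) - 243) = (64 + 64² - 20*64) - (-29/4 - 243) = (64 + 4096 - 1280) - 1*(-1001/4) = 2880 + 1001/4 = 12521/4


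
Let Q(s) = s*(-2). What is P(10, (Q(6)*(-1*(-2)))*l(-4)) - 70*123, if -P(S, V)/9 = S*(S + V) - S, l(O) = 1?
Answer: -7260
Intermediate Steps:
Q(s) = -2*s
P(S, V) = 9*S - 9*S*(S + V) (P(S, V) = -9*(S*(S + V) - S) = -9*(-S + S*(S + V)) = 9*S - 9*S*(S + V))
P(10, (Q(6)*(-1*(-2)))*l(-4)) - 70*123 = 9*10*(1 - 1*10 - (-2*6)*(-1*(-2))) - 70*123 = 9*10*(1 - 10 - (-12*2)) - 8610 = 9*10*(1 - 10 - (-24)) - 8610 = 9*10*(1 - 10 - 1*(-24)) - 8610 = 9*10*(1 - 10 + 24) - 8610 = 9*10*15 - 8610 = 1350 - 8610 = -7260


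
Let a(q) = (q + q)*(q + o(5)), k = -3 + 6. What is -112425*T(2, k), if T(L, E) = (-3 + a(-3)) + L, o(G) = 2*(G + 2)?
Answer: 7532475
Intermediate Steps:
k = 3
o(G) = 4 + 2*G (o(G) = 2*(2 + G) = 4 + 2*G)
a(q) = 2*q*(14 + q) (a(q) = (q + q)*(q + (4 + 2*5)) = (2*q)*(q + (4 + 10)) = (2*q)*(q + 14) = (2*q)*(14 + q) = 2*q*(14 + q))
T(L, E) = -69 + L (T(L, E) = (-3 + 2*(-3)*(14 - 3)) + L = (-3 + 2*(-3)*11) + L = (-3 - 66) + L = -69 + L)
-112425*T(2, k) = -112425*(-69 + 2) = -112425*(-67) = 7532475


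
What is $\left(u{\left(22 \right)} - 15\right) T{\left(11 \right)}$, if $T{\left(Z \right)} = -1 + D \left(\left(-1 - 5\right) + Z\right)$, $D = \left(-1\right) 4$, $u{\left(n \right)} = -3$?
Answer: $378$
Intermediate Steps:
$D = -4$
$T{\left(Z \right)} = 23 - 4 Z$ ($T{\left(Z \right)} = -1 - 4 \left(\left(-1 - 5\right) + Z\right) = -1 - 4 \left(-6 + Z\right) = -1 - \left(-24 + 4 Z\right) = 23 - 4 Z$)
$\left(u{\left(22 \right)} - 15\right) T{\left(11 \right)} = \left(-3 - 15\right) \left(23 - 44\right) = - 18 \left(23 - 44\right) = \left(-18\right) \left(-21\right) = 378$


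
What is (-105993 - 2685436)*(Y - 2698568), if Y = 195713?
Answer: 6986542029795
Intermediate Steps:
(-105993 - 2685436)*(Y - 2698568) = (-105993 - 2685436)*(195713 - 2698568) = -2791429*(-2502855) = 6986542029795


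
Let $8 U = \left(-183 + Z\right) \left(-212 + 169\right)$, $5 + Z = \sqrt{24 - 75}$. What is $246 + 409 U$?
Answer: $\frac{827081}{2} - \frac{17587 i \sqrt{51}}{8} \approx 4.1354 \cdot 10^{5} - 15700.0 i$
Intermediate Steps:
$Z = -5 + i \sqrt{51}$ ($Z = -5 + \sqrt{24 - 75} = -5 + \sqrt{-51} = -5 + i \sqrt{51} \approx -5.0 + 7.1414 i$)
$U = \frac{2021}{2} - \frac{43 i \sqrt{51}}{8}$ ($U = \frac{\left(-183 - \left(5 - i \sqrt{51}\right)\right) \left(-212 + 169\right)}{8} = \frac{\left(-188 + i \sqrt{51}\right) \left(-43\right)}{8} = \frac{8084 - 43 i \sqrt{51}}{8} = \frac{2021}{2} - \frac{43 i \sqrt{51}}{8} \approx 1010.5 - 38.385 i$)
$246 + 409 U = 246 + 409 \left(\frac{2021}{2} - \frac{43 i \sqrt{51}}{8}\right) = 246 + \left(\frac{826589}{2} - \frac{17587 i \sqrt{51}}{8}\right) = \frac{827081}{2} - \frac{17587 i \sqrt{51}}{8}$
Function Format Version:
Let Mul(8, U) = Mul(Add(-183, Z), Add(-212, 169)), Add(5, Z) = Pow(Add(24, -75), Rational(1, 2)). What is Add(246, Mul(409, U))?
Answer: Add(Rational(827081, 2), Mul(Rational(-17587, 8), I, Pow(51, Rational(1, 2)))) ≈ Add(4.1354e+5, Mul(-15700., I))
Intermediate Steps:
Z = Add(-5, Mul(I, Pow(51, Rational(1, 2)))) (Z = Add(-5, Pow(Add(24, -75), Rational(1, 2))) = Add(-5, Pow(-51, Rational(1, 2))) = Add(-5, Mul(I, Pow(51, Rational(1, 2)))) ≈ Add(-5.0000, Mul(7.1414, I)))
U = Add(Rational(2021, 2), Mul(Rational(-43, 8), I, Pow(51, Rational(1, 2)))) (U = Mul(Rational(1, 8), Mul(Add(-183, Add(-5, Mul(I, Pow(51, Rational(1, 2))))), Add(-212, 169))) = Mul(Rational(1, 8), Mul(Add(-188, Mul(I, Pow(51, Rational(1, 2)))), -43)) = Mul(Rational(1, 8), Add(8084, Mul(-43, I, Pow(51, Rational(1, 2))))) = Add(Rational(2021, 2), Mul(Rational(-43, 8), I, Pow(51, Rational(1, 2)))) ≈ Add(1010.5, Mul(-38.385, I)))
Add(246, Mul(409, U)) = Add(246, Mul(409, Add(Rational(2021, 2), Mul(Rational(-43, 8), I, Pow(51, Rational(1, 2)))))) = Add(246, Add(Rational(826589, 2), Mul(Rational(-17587, 8), I, Pow(51, Rational(1, 2))))) = Add(Rational(827081, 2), Mul(Rational(-17587, 8), I, Pow(51, Rational(1, 2))))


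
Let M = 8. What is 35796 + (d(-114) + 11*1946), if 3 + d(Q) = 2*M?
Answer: 57215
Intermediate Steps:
d(Q) = 13 (d(Q) = -3 + 2*8 = -3 + 16 = 13)
35796 + (d(-114) + 11*1946) = 35796 + (13 + 11*1946) = 35796 + (13 + 21406) = 35796 + 21419 = 57215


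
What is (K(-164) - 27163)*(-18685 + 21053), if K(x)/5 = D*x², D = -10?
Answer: -3248808384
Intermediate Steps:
K(x) = -50*x² (K(x) = 5*(-10*x²) = -50*x²)
(K(-164) - 27163)*(-18685 + 21053) = (-50*(-164)² - 27163)*(-18685 + 21053) = (-50*26896 - 27163)*2368 = (-1344800 - 27163)*2368 = -1371963*2368 = -3248808384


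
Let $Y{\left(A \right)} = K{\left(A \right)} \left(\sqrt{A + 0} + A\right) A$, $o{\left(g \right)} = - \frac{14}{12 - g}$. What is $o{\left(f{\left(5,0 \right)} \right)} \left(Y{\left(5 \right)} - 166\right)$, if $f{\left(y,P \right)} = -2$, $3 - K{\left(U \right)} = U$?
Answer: $216 + 10 \sqrt{5} \approx 238.36$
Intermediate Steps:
$K{\left(U \right)} = 3 - U$
$Y{\left(A \right)} = A \left(3 - A\right) \left(A + \sqrt{A}\right)$ ($Y{\left(A \right)} = \left(3 - A\right) \left(\sqrt{A + 0} + A\right) A = \left(3 - A\right) \left(\sqrt{A} + A\right) A = \left(3 - A\right) \left(A + \sqrt{A}\right) A = A \left(3 - A\right) \left(A + \sqrt{A}\right)$)
$o{\left(f{\left(5,0 \right)} \right)} \left(Y{\left(5 \right)} - 166\right) = \frac{14}{-12 - 2} \left(- \left(-3 + 5\right) \left(5^{2} + 5^{\frac{3}{2}}\right) - 166\right) = \frac{14}{-14} \left(\left(-1\right) 2 \left(25 + 5 \sqrt{5}\right) - 166\right) = 14 \left(- \frac{1}{14}\right) \left(\left(-50 - 10 \sqrt{5}\right) - 166\right) = - (-216 - 10 \sqrt{5}) = 216 + 10 \sqrt{5}$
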